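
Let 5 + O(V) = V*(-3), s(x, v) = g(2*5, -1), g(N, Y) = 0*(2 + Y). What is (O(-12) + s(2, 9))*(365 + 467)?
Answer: 25792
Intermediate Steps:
g(N, Y) = 0
s(x, v) = 0
O(V) = -5 - 3*V (O(V) = -5 + V*(-3) = -5 - 3*V)
(O(-12) + s(2, 9))*(365 + 467) = ((-5 - 3*(-12)) + 0)*(365 + 467) = ((-5 + 36) + 0)*832 = (31 + 0)*832 = 31*832 = 25792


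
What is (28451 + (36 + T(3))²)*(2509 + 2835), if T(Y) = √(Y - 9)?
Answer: 158935904 + 384768*I*√6 ≈ 1.5894e+8 + 9.4249e+5*I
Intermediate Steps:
T(Y) = √(-9 + Y)
(28451 + (36 + T(3))²)*(2509 + 2835) = (28451 + (36 + √(-9 + 3))²)*(2509 + 2835) = (28451 + (36 + √(-6))²)*5344 = (28451 + (36 + I*√6)²)*5344 = 152042144 + 5344*(36 + I*√6)²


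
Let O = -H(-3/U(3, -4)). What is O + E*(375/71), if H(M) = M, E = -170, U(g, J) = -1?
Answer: -63963/71 ≈ -900.89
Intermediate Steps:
O = -3 (O = -(-3)/(-1) = -(-3)*(-1) = -1*3 = -3)
O + E*(375/71) = -3 - 63750/71 = -63963/71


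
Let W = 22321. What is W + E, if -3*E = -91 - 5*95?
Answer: 67529/3 ≈ 22510.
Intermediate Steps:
E = 566/3 (E = -(-91 - 5*95)/3 = -(-91 - 475)/3 = -⅓*(-566) = 566/3 ≈ 188.67)
W + E = 22321 + 566/3 = 67529/3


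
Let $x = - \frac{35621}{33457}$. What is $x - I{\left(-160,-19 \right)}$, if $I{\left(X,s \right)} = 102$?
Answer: $- \frac{3448235}{33457} \approx -103.06$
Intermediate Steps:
$x = - \frac{35621}{33457}$ ($x = \left(-35621\right) \frac{1}{33457} = - \frac{35621}{33457} \approx -1.0647$)
$x - I{\left(-160,-19 \right)} = - \frac{35621}{33457} - 102 = - \frac{3448235}{33457}$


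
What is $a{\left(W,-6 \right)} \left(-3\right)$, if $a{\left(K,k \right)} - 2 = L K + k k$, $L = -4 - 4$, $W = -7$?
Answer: $-282$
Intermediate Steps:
$L = -8$
$a{\left(K,k \right)} = 2 + k^{2} - 8 K$ ($a{\left(K,k \right)} = 2 - \left(8 K - k k\right) = 2 - \left(- k^{2} + 8 K\right) = 2 + k^{2} - 8 K$)
$a{\left(W,-6 \right)} \left(-3\right) = \left(2 + \left(-6\right)^{2} - -56\right) \left(-3\right) = \left(2 + 36 + 56\right) \left(-3\right) = 94 \left(-3\right) = -282$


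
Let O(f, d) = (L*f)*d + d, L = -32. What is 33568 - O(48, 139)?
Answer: 246933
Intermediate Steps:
O(f, d) = d - 32*d*f (O(f, d) = (-32*f)*d + d = -32*d*f + d = d - 32*d*f)
33568 - O(48, 139) = 33568 - 139*(1 - 32*48) = 33568 - 139*(1 - 1536) = 33568 - 139*(-1535) = 33568 - 1*(-213365) = 33568 + 213365 = 246933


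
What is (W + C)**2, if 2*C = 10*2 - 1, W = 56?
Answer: 17161/4 ≈ 4290.3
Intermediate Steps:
C = 19/2 (C = (10*2 - 1)/2 = (20 - 1)/2 = (1/2)*19 = 19/2 ≈ 9.5000)
(W + C)**2 = (56 + 19/2)**2 = (131/2)**2 = 17161/4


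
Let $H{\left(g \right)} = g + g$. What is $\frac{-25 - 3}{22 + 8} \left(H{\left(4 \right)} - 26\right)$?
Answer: $\frac{84}{5} \approx 16.8$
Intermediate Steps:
$H{\left(g \right)} = 2 g$
$\frac{-25 - 3}{22 + 8} \left(H{\left(4 \right)} - 26\right) = \frac{-25 - 3}{22 + 8} \left(2 \cdot 4 - 26\right) = - \frac{28}{30} \left(8 - 26\right) = \left(-28\right) \frac{1}{30} \left(8 - 26\right) = \left(- \frac{14}{15}\right) \left(-18\right) = \frac{84}{5}$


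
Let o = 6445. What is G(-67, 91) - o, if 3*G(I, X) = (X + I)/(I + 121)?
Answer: -174011/27 ≈ -6444.9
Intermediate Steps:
G(I, X) = (I + X)/(3*(121 + I)) (G(I, X) = ((X + I)/(I + 121))/3 = ((I + X)/(121 + I))/3 = (I + X)/(3*(121 + I)))
G(-67, 91) - o = (-67 + 91)/(3*(121 - 67)) - 1*6445 = (1/3)*24/54 - 6445 = (1/3)*(1/54)*24 - 6445 = 4/27 - 6445 = -174011/27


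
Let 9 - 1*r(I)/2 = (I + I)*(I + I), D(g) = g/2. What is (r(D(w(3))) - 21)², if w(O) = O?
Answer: 441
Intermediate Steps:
D(g) = g/2 (D(g) = g*(½) = g/2)
r(I) = 18 - 8*I² (r(I) = 18 - 2*(I + I)*(I + I) = 18 - 2*2*I*2*I = 18 - 8*I²)
(r(D(w(3))) - 21)² = ((18 - 8*((½)*3)²) - 21)² = ((18 - 8*(3/2)²) - 21)² = ((18 - 8*9/4) - 21)² = ((18 - 18) - 21)² = (0 - 21)² = (-21)² = 441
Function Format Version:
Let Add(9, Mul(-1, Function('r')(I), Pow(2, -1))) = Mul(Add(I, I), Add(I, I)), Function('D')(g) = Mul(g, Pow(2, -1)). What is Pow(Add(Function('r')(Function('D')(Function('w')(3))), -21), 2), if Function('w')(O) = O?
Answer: 441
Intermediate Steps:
Function('D')(g) = Mul(Rational(1, 2), g) (Function('D')(g) = Mul(g, Rational(1, 2)) = Mul(Rational(1, 2), g))
Function('r')(I) = Add(18, Mul(-8, Pow(I, 2))) (Function('r')(I) = Add(18, Mul(-2, Mul(Add(I, I), Add(I, I)))) = Add(18, Mul(-2, Mul(Mul(2, I), Mul(2, I)))) = Add(18, Mul(-2, Mul(4, Pow(I, 2)))) = Add(18, Mul(-8, Pow(I, 2))))
Pow(Add(Function('r')(Function('D')(Function('w')(3))), -21), 2) = Pow(Add(Add(18, Mul(-8, Pow(Mul(Rational(1, 2), 3), 2))), -21), 2) = Pow(Add(Add(18, Mul(-8, Pow(Rational(3, 2), 2))), -21), 2) = Pow(Add(Add(18, Mul(-8, Rational(9, 4))), -21), 2) = Pow(Add(Add(18, -18), -21), 2) = Pow(Add(0, -21), 2) = Pow(-21, 2) = 441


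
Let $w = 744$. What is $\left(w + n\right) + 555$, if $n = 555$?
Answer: $1854$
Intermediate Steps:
$\left(w + n\right) + 555 = \left(744 + 555\right) + 555 = 1299 + 555 = 1854$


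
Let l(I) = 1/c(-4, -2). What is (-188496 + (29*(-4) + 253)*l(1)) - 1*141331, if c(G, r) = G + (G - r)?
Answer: -1979099/6 ≈ -3.2985e+5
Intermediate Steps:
c(G, r) = -r + 2*G
l(I) = -⅙ (l(I) = 1/(-1*(-2) + 2*(-4)) = 1/(2 - 8) = 1/(-6) = -⅙)
(-188496 + (29*(-4) + 253)*l(1)) - 1*141331 = (-188496 + (29*(-4) + 253)*(-⅙)) - 1*141331 = (-188496 + (-116 + 253)*(-⅙)) - 141331 = (-188496 + 137*(-⅙)) - 141331 = (-188496 - 137/6) - 141331 = -1131113/6 - 141331 = -1979099/6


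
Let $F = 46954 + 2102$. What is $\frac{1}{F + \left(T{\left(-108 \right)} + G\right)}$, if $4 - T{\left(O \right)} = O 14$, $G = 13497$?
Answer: $\frac{1}{64069} \approx 1.5608 \cdot 10^{-5}$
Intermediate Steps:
$T{\left(O \right)} = 4 - 14 O$ ($T{\left(O \right)} = 4 - O 14 = 4 - 14 O$)
$F = 49056$
$\frac{1}{F + \left(T{\left(-108 \right)} + G\right)} = \frac{1}{49056 + \left(\left(4 - -1512\right) + 13497\right)} = \frac{1}{49056 + \left(\left(4 + 1512\right) + 13497\right)} = \frac{1}{49056 + \left(1516 + 13497\right)} = \frac{1}{49056 + 15013} = \frac{1}{64069}$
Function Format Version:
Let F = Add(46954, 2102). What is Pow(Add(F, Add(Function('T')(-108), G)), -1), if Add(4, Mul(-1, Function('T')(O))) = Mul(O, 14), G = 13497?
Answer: Rational(1, 64069) ≈ 1.5608e-5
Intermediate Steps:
Function('T')(O) = Add(4, Mul(-14, O)) (Function('T')(O) = Add(4, Mul(-1, Mul(O, 14))) = Add(4, Mul(-1, Mul(14, O))) = Add(4, Mul(-14, O)))
F = 49056
Pow(Add(F, Add(Function('T')(-108), G)), -1) = Pow(Add(49056, Add(Add(4, Mul(-14, -108)), 13497)), -1) = Pow(Add(49056, Add(Add(4, 1512), 13497)), -1) = Pow(Add(49056, Add(1516, 13497)), -1) = Pow(Add(49056, 15013), -1) = Pow(64069, -1) = Rational(1, 64069)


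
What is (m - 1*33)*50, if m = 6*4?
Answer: -450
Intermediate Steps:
m = 24
(m - 1*33)*50 = (24 - 1*33)*50 = (24 - 33)*50 = -9*50 = -450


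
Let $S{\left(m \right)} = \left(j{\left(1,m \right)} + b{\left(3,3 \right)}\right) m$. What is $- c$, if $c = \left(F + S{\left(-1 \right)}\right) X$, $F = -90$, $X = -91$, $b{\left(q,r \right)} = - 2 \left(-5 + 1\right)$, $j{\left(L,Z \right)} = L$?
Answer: $-9009$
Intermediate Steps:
$b{\left(q,r \right)} = 8$ ($b{\left(q,r \right)} = \left(-2\right) \left(-4\right) = 8$)
$S{\left(m \right)} = 9 m$ ($S{\left(m \right)} = \left(1 + 8\right) m = 9 m$)
$c = 9009$ ($c = \left(-90 + 9 \left(-1\right)\right) \left(-91\right) = \left(-90 - 9\right) \left(-91\right) = \left(-99\right) \left(-91\right) = 9009$)
$- c = \left(-1\right) 9009 = -9009$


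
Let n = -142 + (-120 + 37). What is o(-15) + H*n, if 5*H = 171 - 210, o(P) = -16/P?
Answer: 26341/15 ≈ 1756.1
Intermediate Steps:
n = -225 (n = -142 - 83 = -225)
H = -39/5 (H = (171 - 210)/5 = (1/5)*(-39) = -39/5 ≈ -7.8000)
o(-15) + H*n = -16/(-15) - 39/5*(-225) = -16*(-1/15) + 1755 = 16/15 + 1755 = 26341/15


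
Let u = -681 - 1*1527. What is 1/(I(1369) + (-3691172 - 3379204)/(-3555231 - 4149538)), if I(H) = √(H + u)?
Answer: 54475613823144/49855937639861255 - 59363465343361*I*√839/49855937639861255 ≈ 0.0010927 - 0.034489*I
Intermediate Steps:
u = -2208 (u = -681 - 1527 = -2208)
I(H) = √(-2208 + H) (I(H) = √(H - 2208) = √(-2208 + H))
1/(I(1369) + (-3691172 - 3379204)/(-3555231 - 4149538)) = 1/(√(-2208 + 1369) + (-3691172 - 3379204)/(-3555231 - 4149538)) = 1/(√(-839) - 7070376/(-7704769)) = 1/(I*√839 - 7070376*(-1/7704769)) = 1/(I*√839 + 7070376/7704769) = 1/(7070376/7704769 + I*√839)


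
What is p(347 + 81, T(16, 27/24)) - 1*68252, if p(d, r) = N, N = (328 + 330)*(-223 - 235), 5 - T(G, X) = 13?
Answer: -369616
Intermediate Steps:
T(G, X) = -8 (T(G, X) = 5 - 1*13 = 5 - 13 = -8)
N = -301364 (N = 658*(-458) = -301364)
p(d, r) = -301364
p(347 + 81, T(16, 27/24)) - 1*68252 = -301364 - 1*68252 = -301364 - 68252 = -369616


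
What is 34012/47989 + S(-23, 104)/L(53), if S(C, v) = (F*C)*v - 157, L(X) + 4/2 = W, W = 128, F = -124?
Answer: 1581185839/671846 ≈ 2353.5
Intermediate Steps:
L(X) = 126 (L(X) = -2 + 128 = 126)
S(C, v) = -157 - 124*C*v (S(C, v) = (-124*C)*v - 157 = -124*C*v - 157 = -157 - 124*C*v)
34012/47989 + S(-23, 104)/L(53) = 34012/47989 + (-157 - 124*(-23)*104)/126 = 34012*(1/47989) + (-157 + 296608)*(1/126) = 34012/47989 + 296451*(1/126) = 34012/47989 + 32939/14 = 1581185839/671846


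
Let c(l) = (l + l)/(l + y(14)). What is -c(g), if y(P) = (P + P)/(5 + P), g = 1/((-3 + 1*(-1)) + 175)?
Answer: -2/253 ≈ -0.0079051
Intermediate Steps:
g = 1/171 (g = 1/((-3 - 1) + 175) = 1/(-4 + 175) = 1/171 ≈ 0.0058480)
y(P) = 2*P/(5 + P) (y(P) = (2*P)/(5 + P) = 2*P/(5 + P))
c(l) = 2*l/(28/19 + l) (c(l) = (l + l)/(l + 2*14/(5 + 14)) = (2*l)/(l + 2*14/19) = (2*l)/(l + 2*14*(1/19)) = (2*l)/(l + 28/19) = (2*l)/(28/19 + l) = 2*l/(28/19 + l))
-c(g) = -38/(171*(28 + 19*(1/171))) = -38/(171*(28 + ⅑)) = -38/(171*253/9) = -38*9/(171*253) = -1*2/253 = -2/253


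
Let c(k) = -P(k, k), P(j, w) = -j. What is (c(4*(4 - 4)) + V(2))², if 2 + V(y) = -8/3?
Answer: 196/9 ≈ 21.778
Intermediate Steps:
V(y) = -14/3 (V(y) = -2 - 8/3 = -14/3)
c(k) = k (c(k) = -(-1)*k = k)
(c(4*(4 - 4)) + V(2))² = (4*(4 - 4) - 14/3)² = (4*0 - 14/3)² = (0 - 14/3)² = (-14/3)² = 196/9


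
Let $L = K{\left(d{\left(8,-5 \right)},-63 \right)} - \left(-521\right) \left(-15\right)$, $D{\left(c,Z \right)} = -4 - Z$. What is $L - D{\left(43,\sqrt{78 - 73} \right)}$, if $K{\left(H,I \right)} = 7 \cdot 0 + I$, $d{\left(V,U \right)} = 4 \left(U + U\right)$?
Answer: $-7874 + \sqrt{5} \approx -7871.8$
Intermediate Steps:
$d{\left(V,U \right)} = 8 U$ ($d{\left(V,U \right)} = 4 \cdot 2 U = 8 U$)
$K{\left(H,I \right)} = I$ ($K{\left(H,I \right)} = 0 + I = I$)
$L = -7878$ ($L = -63 - \left(-521\right) \left(-15\right) = -63 - 7815 = -7878$)
$L - D{\left(43,\sqrt{78 - 73} \right)} = -7878 - \left(-4 - \sqrt{78 - 73}\right) = -7878 - \left(-4 - \sqrt{5}\right) = -7878 + \left(4 + \sqrt{5}\right) = -7874 + \sqrt{5}$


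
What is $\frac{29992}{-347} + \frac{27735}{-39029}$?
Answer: $- \frac{1180181813}{13543063} \approx -87.143$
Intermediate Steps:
$\frac{29992}{-347} + \frac{27735}{-39029} = 29992 \left(- \frac{1}{347}\right) + 27735 \left(- \frac{1}{39029}\right) = - \frac{29992}{347} - \frac{27735}{39029} = - \frac{1180181813}{13543063}$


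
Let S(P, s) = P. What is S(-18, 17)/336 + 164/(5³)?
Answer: 8809/7000 ≈ 1.2584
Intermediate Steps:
S(-18, 17)/336 + 164/(5³) = -18/336 + 164/(5³) = -18*1/336 + 164/125 = -3/56 + 164*(1/125) = -3/56 + 164/125 = 8809/7000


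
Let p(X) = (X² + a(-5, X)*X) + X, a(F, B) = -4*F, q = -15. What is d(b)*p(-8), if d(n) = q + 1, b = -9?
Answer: 1456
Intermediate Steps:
d(n) = -14 (d(n) = -15 + 1 = -14)
p(X) = X² + 21*X (p(X) = (X² + (-4*(-5))*X) + X = (X² + 20*X) + X = X² + 21*X)
d(b)*p(-8) = -(-112)*(21 - 8) = -(-112)*13 = -14*(-104) = 1456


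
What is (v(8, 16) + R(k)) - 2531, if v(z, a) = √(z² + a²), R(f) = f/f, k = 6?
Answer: -2530 + 8*√5 ≈ -2512.1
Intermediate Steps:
R(f) = 1
v(z, a) = √(a² + z²)
(v(8, 16) + R(k)) - 2531 = (√(16² + 8²) + 1) - 2531 = (√(256 + 64) + 1) - 2531 = (√320 + 1) - 2531 = (8*√5 + 1) - 2531 = (1 + 8*√5) - 2531 = -2530 + 8*√5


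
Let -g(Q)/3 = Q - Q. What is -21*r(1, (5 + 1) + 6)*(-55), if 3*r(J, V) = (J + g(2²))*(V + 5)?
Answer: 6545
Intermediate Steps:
g(Q) = 0 (g(Q) = -3*(Q - Q) = -3*0 = 0)
r(J, V) = J*(5 + V)/3 (r(J, V) = ((J + 0)*(V + 5))/3 = (J*(5 + V))/3 = J*(5 + V)/3)
-21*r(1, (5 + 1) + 6)*(-55) = -7*(5 + ((5 + 1) + 6))*(-55) = -7*(5 + (6 + 6))*(-55) = -7*(5 + 12)*(-55) = -7*17*(-55) = -21*17/3*(-55) = -119*(-55) = 6545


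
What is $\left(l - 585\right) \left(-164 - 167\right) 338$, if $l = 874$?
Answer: $-32332742$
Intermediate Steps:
$\left(l - 585\right) \left(-164 - 167\right) 338 = \left(874 - 585\right) \left(-164 - 167\right) 338 = 289 \left(-331\right) 338 = \left(-95659\right) 338 = -32332742$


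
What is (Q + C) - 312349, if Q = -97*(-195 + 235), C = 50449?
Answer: -265780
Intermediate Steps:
Q = -3880 (Q = -97*40 = -3880)
(Q + C) - 312349 = (-3880 + 50449) - 312349 = 46569 - 312349 = -265780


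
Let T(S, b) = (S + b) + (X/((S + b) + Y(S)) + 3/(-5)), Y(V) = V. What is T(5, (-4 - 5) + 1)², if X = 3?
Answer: 441/100 ≈ 4.4100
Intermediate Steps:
T(S, b) = -⅗ + S + b + 3/(b + 2*S) (T(S, b) = (S + b) + (3/((S + b) + S) + 3/(-5)) = (S + b) + (3/(b + 2*S) + 3*(-⅕)) = (S + b) + (3/(b + 2*S) - ⅗) = (S + b) + (-⅗ + 3/(b + 2*S)) = -⅗ + S + b + 3/(b + 2*S))
T(5, (-4 - 5) + 1)² = ((15 - 6*5 - 3*((-4 - 5) + 1) + 5*((-4 - 5) + 1)² + 10*5² + 15*5*((-4 - 5) + 1))/(5*(((-4 - 5) + 1) + 2*5)))² = ((15 - 30 - 3*(-9 + 1) + 5*(-9 + 1)² + 10*25 + 15*5*(-9 + 1))/(5*((-9 + 1) + 10)))² = ((15 - 30 - 3*(-8) + 5*(-8)² + 250 + 15*5*(-8))/(5*(-8 + 10)))² = ((⅕)*(15 - 30 + 24 + 5*64 + 250 - 600)/2)² = ((⅕)*(½)*(15 - 30 + 24 + 320 + 250 - 600))² = ((⅕)*(½)*(-21))² = (-21/10)² = 441/100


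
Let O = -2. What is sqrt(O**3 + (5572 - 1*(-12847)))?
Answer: 19*sqrt(51) ≈ 135.69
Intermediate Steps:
sqrt(O**3 + (5572 - 1*(-12847))) = sqrt((-2)**3 + (5572 - 1*(-12847))) = sqrt(-8 + (5572 + 12847)) = sqrt(-8 + 18419) = sqrt(18411) = 19*sqrt(51)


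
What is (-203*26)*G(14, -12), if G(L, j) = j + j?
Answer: 126672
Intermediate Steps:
G(L, j) = 2*j
(-203*26)*G(14, -12) = (-203*26)*(2*(-12)) = -5278*(-24) = 126672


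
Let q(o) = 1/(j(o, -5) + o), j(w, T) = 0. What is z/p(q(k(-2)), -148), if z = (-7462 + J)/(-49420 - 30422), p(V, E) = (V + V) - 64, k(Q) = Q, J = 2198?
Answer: -376/370695 ≈ -0.0010143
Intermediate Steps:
q(o) = 1/o (q(o) = 1/(0 + o) = 1/o)
p(V, E) = -64 + 2*V (p(V, E) = 2*V - 64 = -64 + 2*V)
z = 376/5703 (z = (-7462 + 2198)/(-49420 - 30422) = -5264/(-79842) = -5264*(-1/79842) = 376/5703 ≈ 0.065930)
z/p(q(k(-2)), -148) = 376/(5703*(-64 + 2/(-2))) = 376/(5703*(-64 + 2*(-½))) = 376/(5703*(-64 - 1)) = (376/5703)/(-65) = (376/5703)*(-1/65) = -376/370695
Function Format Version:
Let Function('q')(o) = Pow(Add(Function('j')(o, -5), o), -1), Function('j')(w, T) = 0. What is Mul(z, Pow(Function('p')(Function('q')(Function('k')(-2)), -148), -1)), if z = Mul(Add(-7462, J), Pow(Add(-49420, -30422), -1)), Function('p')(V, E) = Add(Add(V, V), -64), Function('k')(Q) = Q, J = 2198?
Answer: Rational(-376, 370695) ≈ -0.0010143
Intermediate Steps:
Function('q')(o) = Pow(o, -1) (Function('q')(o) = Pow(Add(0, o), -1) = Pow(o, -1))
Function('p')(V, E) = Add(-64, Mul(2, V)) (Function('p')(V, E) = Add(Mul(2, V), -64) = Add(-64, Mul(2, V)))
z = Rational(376, 5703) (z = Mul(Add(-7462, 2198), Pow(Add(-49420, -30422), -1)) = Mul(-5264, Pow(-79842, -1)) = Mul(-5264, Rational(-1, 79842)) = Rational(376, 5703) ≈ 0.065930)
Mul(z, Pow(Function('p')(Function('q')(Function('k')(-2)), -148), -1)) = Mul(Rational(376, 5703), Pow(Add(-64, Mul(2, Pow(-2, -1))), -1)) = Mul(Rational(376, 5703), Pow(Add(-64, Mul(2, Rational(-1, 2))), -1)) = Mul(Rational(376, 5703), Pow(Add(-64, -1), -1)) = Mul(Rational(376, 5703), Pow(-65, -1)) = Mul(Rational(376, 5703), Rational(-1, 65)) = Rational(-376, 370695)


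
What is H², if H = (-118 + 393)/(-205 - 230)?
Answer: 3025/7569 ≈ 0.39966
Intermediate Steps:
H = -55/87 (H = 275/(-435) = 275*(-1/435) = -55/87 ≈ -0.63218)
H² = (-55/87)² = 3025/7569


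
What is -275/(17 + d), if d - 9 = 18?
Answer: -25/4 ≈ -6.2500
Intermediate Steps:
d = 27 (d = 9 + 18 = 27)
-275/(17 + d) = -275/(17 + 27) = -275/44 = (1/44)*(-275) = -25/4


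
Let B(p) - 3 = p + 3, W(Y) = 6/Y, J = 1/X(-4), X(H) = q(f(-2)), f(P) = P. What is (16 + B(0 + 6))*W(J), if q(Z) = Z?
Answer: -336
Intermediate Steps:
X(H) = -2
J = -1/2 (J = 1/(-2) = -1/2 ≈ -0.50000)
B(p) = 6 + p (B(p) = 3 + (p + 3) = 3 + (3 + p) = 6 + p)
(16 + B(0 + 6))*W(J) = (16 + (6 + (0 + 6)))*(6/(-1/2)) = (16 + (6 + 6))*(6*(-2)) = (16 + 12)*(-12) = 28*(-12) = -336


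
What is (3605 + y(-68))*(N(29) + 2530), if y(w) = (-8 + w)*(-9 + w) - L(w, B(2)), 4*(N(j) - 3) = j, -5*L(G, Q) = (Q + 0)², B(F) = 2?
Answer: 480503529/20 ≈ 2.4025e+7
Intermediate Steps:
L(G, Q) = -Q²/5 (L(G, Q) = -(Q + 0)²/5 = -Q²/5)
N(j) = 3 + j/4
y(w) = ⅘ + (-9 + w)*(-8 + w) (y(w) = (-8 + w)*(-9 + w) - (-1)*2²/5 = (-9 + w)*(-8 + w) - (-1)*4/5 = (-9 + w)*(-8 + w) - 1*(-⅘) = (-9 + w)*(-8 + w) + ⅘ = ⅘ + (-9 + w)*(-8 + w))
(3605 + y(-68))*(N(29) + 2530) = (3605 + (364/5 + (-68)² - 17*(-68)))*((3 + (¼)*29) + 2530) = (3605 + (364/5 + 4624 + 1156))*((3 + 29/4) + 2530) = (3605 + 29264/5)*(41/4 + 2530) = (47289/5)*(10161/4) = 480503529/20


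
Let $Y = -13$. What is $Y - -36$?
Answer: $23$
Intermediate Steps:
$Y - -36 = -13 - -36 = -13 + 36 = 23$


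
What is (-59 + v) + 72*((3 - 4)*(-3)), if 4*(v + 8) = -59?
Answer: 537/4 ≈ 134.25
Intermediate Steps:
v = -91/4 (v = -8 + (¼)*(-59) = -8 - 59/4 = -91/4 ≈ -22.750)
(-59 + v) + 72*((3 - 4)*(-3)) = (-59 - 91/4) + 72*((3 - 4)*(-3)) = -327/4 + 72*(-1*(-3)) = -327/4 + 72*3 = -327/4 + 216 = 537/4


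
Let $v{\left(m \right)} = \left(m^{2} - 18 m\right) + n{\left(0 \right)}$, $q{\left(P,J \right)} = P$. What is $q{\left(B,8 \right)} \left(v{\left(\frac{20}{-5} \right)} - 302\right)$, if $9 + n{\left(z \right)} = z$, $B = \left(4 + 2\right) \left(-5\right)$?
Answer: $6690$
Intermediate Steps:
$B = -30$ ($B = 6 \left(-5\right) = -30$)
$n{\left(z \right)} = -9 + z$
$v{\left(m \right)} = -9 + m^{2} - 18 m$ ($v{\left(m \right)} = \left(m^{2} - 18 m\right) + \left(-9 + 0\right) = \left(m^{2} - 18 m\right) - 9 = -9 + m^{2} - 18 m$)
$q{\left(B,8 \right)} \left(v{\left(\frac{20}{-5} \right)} - 302\right) = - 30 \left(\left(-9 + \left(\frac{20}{-5}\right)^{2} - 18 \frac{20}{-5}\right) - 302\right) = - 30 \left(\left(-9 + \left(20 \left(- \frac{1}{5}\right)\right)^{2} - 18 \cdot 20 \left(- \frac{1}{5}\right)\right) - 302\right) = - 30 \left(\left(-9 + \left(-4\right)^{2} - -72\right) - 302\right) = - 30 \left(\left(-9 + 16 + 72\right) - 302\right) = - 30 \left(79 - 302\right) = \left(-30\right) \left(-223\right) = 6690$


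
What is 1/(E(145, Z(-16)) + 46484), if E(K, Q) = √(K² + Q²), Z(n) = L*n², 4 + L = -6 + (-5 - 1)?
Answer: 46484/2143964015 - √16798241/2143964015 ≈ 1.9770e-5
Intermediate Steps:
L = -16 (L = -4 + (-6 + (-5 - 1)) = -4 + (-6 - 6) = -4 - 12 = -16)
Z(n) = -16*n²
1/(E(145, Z(-16)) + 46484) = 1/(√(145² + (-16*(-16)²)²) + 46484) = 1/(√(21025 + (-16*256)²) + 46484) = 1/(√(21025 + (-4096)²) + 46484) = 1/(√(21025 + 16777216) + 46484) = 1/(√16798241 + 46484) = 1/(46484 + √16798241)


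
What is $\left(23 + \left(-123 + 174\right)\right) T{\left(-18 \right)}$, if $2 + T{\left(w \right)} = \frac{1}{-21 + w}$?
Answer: $- \frac{5846}{39} \approx -149.9$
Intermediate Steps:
$T{\left(w \right)} = -2 + \frac{1}{-21 + w}$
$\left(23 + \left(-123 + 174\right)\right) T{\left(-18 \right)} = \left(23 + \left(-123 + 174\right)\right) \frac{43 - -36}{-21 - 18} = \left(23 + 51\right) \frac{43 + 36}{-39} = 74 \left(\left(- \frac{1}{39}\right) 79\right) = 74 \left(- \frac{79}{39}\right) = - \frac{5846}{39}$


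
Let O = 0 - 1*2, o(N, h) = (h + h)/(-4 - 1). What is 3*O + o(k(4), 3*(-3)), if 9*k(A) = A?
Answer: -12/5 ≈ -2.4000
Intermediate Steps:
k(A) = A/9
o(N, h) = -2*h/5 (o(N, h) = (2*h)/(-5) = (2*h)*(-⅕) = -2*h/5)
O = -2 (O = 0 - 2 = -2)
3*O + o(k(4), 3*(-3)) = 3*(-2) - 6*(-3)/5 = -6 - ⅖*(-9) = -6 + 18/5 = -12/5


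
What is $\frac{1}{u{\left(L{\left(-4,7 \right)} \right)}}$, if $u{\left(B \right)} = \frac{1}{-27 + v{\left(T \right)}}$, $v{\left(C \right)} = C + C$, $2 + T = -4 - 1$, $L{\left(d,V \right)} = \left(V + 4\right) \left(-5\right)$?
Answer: $-41$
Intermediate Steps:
$L{\left(d,V \right)} = -20 - 5 V$ ($L{\left(d,V \right)} = \left(4 + V\right) \left(-5\right) = -20 - 5 V$)
$T = -7$ ($T = -2 - 5 = -7$)
$v{\left(C \right)} = 2 C$
$u{\left(B \right)} = - \frac{1}{41}$ ($u{\left(B \right)} = \frac{1}{-27 + 2 \left(-7\right)} = \frac{1}{-27 - 14} = \frac{1}{-41} = - \frac{1}{41}$)
$\frac{1}{u{\left(L{\left(-4,7 \right)} \right)}} = \frac{1}{- \frac{1}{41}} = -41$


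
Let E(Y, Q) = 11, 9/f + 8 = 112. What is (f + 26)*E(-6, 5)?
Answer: 29843/104 ≈ 286.95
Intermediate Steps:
f = 9/104 (f = 9/(-8 + 112) = 9/104 ≈ 0.086538)
(f + 26)*E(-6, 5) = (9/104 + 26)*11 = (2713/104)*11 = 29843/104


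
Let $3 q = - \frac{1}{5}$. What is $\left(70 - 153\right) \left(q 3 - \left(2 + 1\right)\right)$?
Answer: $\frac{1328}{5} \approx 265.6$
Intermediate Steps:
$q = - \frac{1}{15}$ ($q = \frac{\left(-1\right) \frac{1}{5}}{3} = \frac{1}{3} \left(- \frac{1}{5}\right) = - \frac{1}{15} \approx -0.066667$)
$\left(70 - 153\right) \left(q 3 - \left(2 + 1\right)\right) = \left(70 - 153\right) \left(\left(- \frac{1}{15}\right) 3 - \left(2 + 1\right)\right) = - 83 \left(- \frac{1}{5} - 3\right) = \left(-83\right) \left(- \frac{16}{5}\right) = \frac{1328}{5}$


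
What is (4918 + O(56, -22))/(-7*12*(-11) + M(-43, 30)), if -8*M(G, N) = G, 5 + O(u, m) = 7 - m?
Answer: 39536/7435 ≈ 5.3176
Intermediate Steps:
O(u, m) = 2 - m (O(u, m) = -5 + (7 - m) = 2 - m)
M(G, N) = -G/8
(4918 + O(56, -22))/(-7*12*(-11) + M(-43, 30)) = (4918 + (2 - 1*(-22)))/(-7*12*(-11) - ⅛*(-43)) = (4918 + (2 + 22))/(-84*(-11) + 43/8) = (4918 + 24)/(924 + 43/8) = 4942/(7435/8) = 4942*(8/7435) = 39536/7435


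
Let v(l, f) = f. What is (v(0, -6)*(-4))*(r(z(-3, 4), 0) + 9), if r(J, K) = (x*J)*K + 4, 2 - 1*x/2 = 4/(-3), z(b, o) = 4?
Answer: 312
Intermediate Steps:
x = 20/3 (x = 4 - 8/(-3) = 4 - 8*(-1)/3 = 4 - 2*(-4/3) = 4 + 8/3 = 20/3 ≈ 6.6667)
r(J, K) = 4 + 20*J*K/3 (r(J, K) = (20*J/3)*K + 4 = 20*J*K/3 + 4 = 4 + 20*J*K/3)
(v(0, -6)*(-4))*(r(z(-3, 4), 0) + 9) = (-6*(-4))*((4 + (20/3)*4*0) + 9) = 24*((4 + 0) + 9) = 24*(4 + 9) = 24*13 = 312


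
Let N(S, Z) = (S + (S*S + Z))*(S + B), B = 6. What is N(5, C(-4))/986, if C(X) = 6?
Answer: 198/493 ≈ 0.40162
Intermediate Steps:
N(S, Z) = (6 + S)*(S + Z + S²) (N(S, Z) = (S + (S*S + Z))*(S + 6) = (S + (S² + Z))*(6 + S) = (S + (Z + S²))*(6 + S) = (S + Z + S²)*(6 + S) = (6 + S)*(S + Z + S²))
N(5, C(-4))/986 = (5³ + 6*5 + 6*6 + 7*5² + 5*6)/986 = (125 + 30 + 36 + 7*25 + 30)*(1/986) = (125 + 30 + 36 + 175 + 30)*(1/986) = 396*(1/986) = 198/493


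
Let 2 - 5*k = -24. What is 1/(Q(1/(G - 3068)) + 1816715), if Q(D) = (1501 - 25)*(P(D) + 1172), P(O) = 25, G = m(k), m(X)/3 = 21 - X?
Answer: 1/3583487 ≈ 2.7906e-7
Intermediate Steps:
k = 26/5 (k = 2/5 - 1/5*(-24) = 2/5 + 24/5 = 26/5 ≈ 5.2000)
m(X) = 63 - 3*X (m(X) = 3*(21 - X) = 63 - 3*X)
G = 237/5 (G = 63 - 3*26/5 = 63 - 78/5 = 237/5 ≈ 47.400)
Q(D) = 1766772 (Q(D) = (1501 - 25)*(25 + 1172) = 1476*1197 = 1766772)
1/(Q(1/(G - 3068)) + 1816715) = 1/(1766772 + 1816715) = 1/3583487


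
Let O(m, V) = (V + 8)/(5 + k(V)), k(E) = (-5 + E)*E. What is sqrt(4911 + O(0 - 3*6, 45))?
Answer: 2*sqrt(11080510)/95 ≈ 70.079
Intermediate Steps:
k(E) = E*(-5 + E)
O(m, V) = (8 + V)/(5 + V*(-5 + V)) (O(m, V) = (V + 8)/(5 + V*(-5 + V)) = (8 + V)/(5 + V*(-5 + V)))
sqrt(4911 + O(0 - 3*6, 45)) = sqrt(4911 + (8 + 45)/(5 + 45*(-5 + 45))) = sqrt(4911 + 53/(5 + 45*40)) = sqrt(4911 + 53/(5 + 1800)) = sqrt(4911 + 53/1805) = sqrt(8864408/1805) = 2*sqrt(11080510)/95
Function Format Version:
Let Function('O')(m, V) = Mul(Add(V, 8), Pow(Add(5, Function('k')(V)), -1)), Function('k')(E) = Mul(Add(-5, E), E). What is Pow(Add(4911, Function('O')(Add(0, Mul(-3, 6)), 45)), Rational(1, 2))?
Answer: Mul(Rational(2, 95), Pow(11080510, Rational(1, 2))) ≈ 70.079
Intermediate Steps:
Function('k')(E) = Mul(E, Add(-5, E))
Function('O')(m, V) = Mul(Pow(Add(5, Mul(V, Add(-5, V))), -1), Add(8, V)) (Function('O')(m, V) = Mul(Add(V, 8), Pow(Add(5, Mul(V, Add(-5, V))), -1)) = Mul(Add(8, V), Pow(Add(5, Mul(V, Add(-5, V))), -1)) = Mul(Pow(Add(5, Mul(V, Add(-5, V))), -1), Add(8, V)))
Pow(Add(4911, Function('O')(Add(0, Mul(-3, 6)), 45)), Rational(1, 2)) = Pow(Add(4911, Mul(Pow(Add(5, Mul(45, Add(-5, 45))), -1), Add(8, 45))), Rational(1, 2)) = Pow(Add(4911, Mul(Pow(Add(5, Mul(45, 40)), -1), 53)), Rational(1, 2)) = Pow(Add(4911, Mul(Pow(Add(5, 1800), -1), 53)), Rational(1, 2)) = Pow(Add(4911, Mul(Pow(1805, -1), 53)), Rational(1, 2)) = Pow(Add(4911, Mul(Rational(1, 1805), 53)), Rational(1, 2)) = Pow(Add(4911, Rational(53, 1805)), Rational(1, 2)) = Pow(Rational(8864408, 1805), Rational(1, 2)) = Mul(Rational(2, 95), Pow(11080510, Rational(1, 2)))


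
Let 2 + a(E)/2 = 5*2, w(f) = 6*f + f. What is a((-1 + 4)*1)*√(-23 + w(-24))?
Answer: 16*I*√191 ≈ 221.12*I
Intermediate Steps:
w(f) = 7*f
a(E) = 16 (a(E) = -4 + 2*(5*2) = -4 + 2*10 = -4 + 20 = 16)
a((-1 + 4)*1)*√(-23 + w(-24)) = 16*√(-23 + 7*(-24)) = 16*√(-23 - 168) = 16*√(-191) = 16*(I*√191) = 16*I*√191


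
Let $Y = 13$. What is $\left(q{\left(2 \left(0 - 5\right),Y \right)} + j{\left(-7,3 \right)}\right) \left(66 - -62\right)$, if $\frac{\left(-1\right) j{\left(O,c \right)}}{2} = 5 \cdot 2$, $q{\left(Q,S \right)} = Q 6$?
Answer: $-10240$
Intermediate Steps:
$q{\left(Q,S \right)} = 6 Q$
$j{\left(O,c \right)} = -20$ ($j{\left(O,c \right)} = - 2 \cdot 5 \cdot 2 = \left(-2\right) 10 = -20$)
$\left(q{\left(2 \left(0 - 5\right),Y \right)} + j{\left(-7,3 \right)}\right) \left(66 - -62\right) = \left(6 \cdot 2 \left(0 - 5\right) - 20\right) \left(66 - -62\right) = \left(6 \cdot 2 \left(-5\right) - 20\right) \left(66 + 62\right) = \left(6 \left(-10\right) - 20\right) 128 = \left(-60 - 20\right) 128 = \left(-80\right) 128 = -10240$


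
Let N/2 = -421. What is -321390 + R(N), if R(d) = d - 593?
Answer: -322825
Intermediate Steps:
N = -842 (N = 2*(-421) = -842)
R(d) = -593 + d
-321390 + R(N) = -321390 + (-593 - 842) = -321390 - 1435 = -322825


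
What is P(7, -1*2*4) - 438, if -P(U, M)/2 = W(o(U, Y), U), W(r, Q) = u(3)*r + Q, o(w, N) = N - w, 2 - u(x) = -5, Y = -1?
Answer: -340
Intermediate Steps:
u(x) = 7 (u(x) = 2 - 1*(-5) = 2 + 5 = 7)
W(r, Q) = Q + 7*r (W(r, Q) = 7*r + Q = Q + 7*r)
P(U, M) = 14 + 12*U (P(U, M) = -2*(U + 7*(-1 - U)) = -2*(U + (-7 - 7*U)) = -2*(-7 - 6*U) = 14 + 12*U)
P(7, -1*2*4) - 438 = (14 + 12*7) - 438 = (14 + 84) - 438 = 98 - 438 = -340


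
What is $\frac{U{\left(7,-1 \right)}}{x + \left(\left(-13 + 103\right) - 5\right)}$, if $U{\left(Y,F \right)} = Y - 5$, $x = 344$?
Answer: $\frac{2}{429} \approx 0.004662$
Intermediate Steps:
$U{\left(Y,F \right)} = -5 + Y$ ($U{\left(Y,F \right)} = Y - 5 = -5 + Y$)
$\frac{U{\left(7,-1 \right)}}{x + \left(\left(-13 + 103\right) - 5\right)} = \frac{-5 + 7}{344 + \left(\left(-13 + 103\right) - 5\right)} = \frac{2}{344 + \left(90 - 5\right)} = \frac{2}{344 + 85} = \frac{2}{429}$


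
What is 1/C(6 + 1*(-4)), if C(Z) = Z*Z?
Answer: 1/4 ≈ 0.25000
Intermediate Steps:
C(Z) = Z**2
1/C(6 + 1*(-4)) = 1/((6 + 1*(-4))**2) = 1/((6 - 4)**2) = 1/(2**2) = 1/4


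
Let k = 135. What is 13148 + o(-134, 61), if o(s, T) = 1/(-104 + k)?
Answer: 407589/31 ≈ 13148.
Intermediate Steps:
o(s, T) = 1/31 (o(s, T) = 1/(-104 + 135) = 1/31)
13148 + o(-134, 61) = 13148 + 1/31 = 407589/31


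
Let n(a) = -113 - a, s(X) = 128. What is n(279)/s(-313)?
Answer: -49/16 ≈ -3.0625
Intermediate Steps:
n(279)/s(-313) = (-113 - 1*279)/128 = (-113 - 279)*(1/128) = -392*1/128 = -49/16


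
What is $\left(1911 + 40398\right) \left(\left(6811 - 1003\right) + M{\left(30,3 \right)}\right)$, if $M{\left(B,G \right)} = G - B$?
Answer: $244588329$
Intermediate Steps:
$\left(1911 + 40398\right) \left(\left(6811 - 1003\right) + M{\left(30,3 \right)}\right) = \left(1911 + 40398\right) \left(\left(6811 - 1003\right) + \left(3 - 30\right)\right) = 42309 \left(5808 + \left(3 - 30\right)\right) = 42309 \left(5808 - 27\right) = 42309 \cdot 5781 = 244588329$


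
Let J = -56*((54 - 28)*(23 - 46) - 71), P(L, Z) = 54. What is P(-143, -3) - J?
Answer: -37410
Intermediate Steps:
J = 37464 (J = -56*(26*(-23) - 71) = -56*(-598 - 71) = -56*(-669) = 37464)
P(-143, -3) - J = 54 - 1*37464 = 54 - 37464 = -37410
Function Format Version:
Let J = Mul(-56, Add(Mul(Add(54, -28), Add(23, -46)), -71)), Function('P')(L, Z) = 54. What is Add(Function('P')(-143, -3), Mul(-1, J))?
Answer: -37410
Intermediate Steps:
J = 37464 (J = Mul(-56, Add(Mul(26, -23), -71)) = Mul(-56, Add(-598, -71)) = Mul(-56, -669) = 37464)
Add(Function('P')(-143, -3), Mul(-1, J)) = Add(54, Mul(-1, 37464)) = Add(54, -37464) = -37410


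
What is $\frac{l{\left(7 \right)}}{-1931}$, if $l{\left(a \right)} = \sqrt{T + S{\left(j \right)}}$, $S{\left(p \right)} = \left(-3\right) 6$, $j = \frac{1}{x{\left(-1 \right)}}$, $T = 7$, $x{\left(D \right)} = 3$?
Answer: $- \frac{i \sqrt{11}}{1931} \approx - 0.0017176 i$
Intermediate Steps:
$j = \frac{1}{3} \approx 0.33333$
$S{\left(p \right)} = -18$
$l{\left(a \right)} = i \sqrt{11}$ ($l{\left(a \right)} = \sqrt{7 - 18} = \sqrt{-11} = i \sqrt{11}$)
$\frac{l{\left(7 \right)}}{-1931} = \frac{i \sqrt{11}}{-1931} = i \sqrt{11} \left(- \frac{1}{1931}\right) = - \frac{i \sqrt{11}}{1931}$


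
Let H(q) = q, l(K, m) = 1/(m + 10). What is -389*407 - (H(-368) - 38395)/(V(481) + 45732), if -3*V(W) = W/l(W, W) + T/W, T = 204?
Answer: -7537367335826/47607179 ≈ -1.5832e+5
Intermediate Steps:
l(K, m) = 1/(10 + m)
V(W) = -68/W - W*(10 + W)/3 (V(W) = -(W/(1/(10 + W)) + 204/W)/3 = -(W*(10 + W) + 204/W)/3 = -(204/W + W*(10 + W))/3 = -68/W - W*(10 + W)/3)
-389*407 - (H(-368) - 38395)/(V(481) + 45732) = -389*407 - (-368 - 38395)/((⅓)*(-204 + 481²*(-10 - 1*481))/481 + 45732) = -158323 - (-38763)/((⅓)*(1/481)*(-204 + 231361*(-10 - 481)) + 45732) = -158323 - (-38763)/((⅓)*(1/481)*(-204 + 231361*(-491)) + 45732) = -158323 - (-38763)/((⅓)*(1/481)*(-204 - 113598251) + 45732) = -158323 - (-38763)/((⅓)*(1/481)*(-113598455) + 45732) = -158323 - (-38763)/(-113598455/1443 + 45732) = -158323 - (-38763)/(-47607179/1443) = -158323 - (-38763)*(-1443)/47607179 = -158323 - 1*55935009/47607179 = -158323 - 55935009/47607179 = -7537367335826/47607179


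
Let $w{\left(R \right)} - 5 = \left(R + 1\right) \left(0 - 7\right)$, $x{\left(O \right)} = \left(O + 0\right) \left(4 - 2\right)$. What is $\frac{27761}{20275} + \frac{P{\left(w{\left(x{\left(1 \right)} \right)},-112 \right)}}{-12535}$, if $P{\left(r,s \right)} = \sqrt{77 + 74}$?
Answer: $\frac{27761}{20275} - \frac{\sqrt{151}}{12535} \approx 1.3682$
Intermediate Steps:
$x{\left(O \right)} = 2 O$ ($x{\left(O \right)} = O 2 = 2 O$)
$w{\left(R \right)} = -2 - 7 R$ ($w{\left(R \right)} = 5 + \left(R + 1\right) \left(0 - 7\right) = 5 + \left(1 + R\right) \left(-7\right) = 5 - \left(7 + 7 R\right) = -2 - 7 R$)
$P{\left(r,s \right)} = \sqrt{151}$
$\frac{27761}{20275} + \frac{P{\left(w{\left(x{\left(1 \right)} \right)},-112 \right)}}{-12535} = \frac{27761}{20275} + \frac{\sqrt{151}}{-12535} = 27761 \cdot \frac{1}{20275} + \sqrt{151} \left(- \frac{1}{12535}\right) = \frac{27761}{20275} - \frac{\sqrt{151}}{12535}$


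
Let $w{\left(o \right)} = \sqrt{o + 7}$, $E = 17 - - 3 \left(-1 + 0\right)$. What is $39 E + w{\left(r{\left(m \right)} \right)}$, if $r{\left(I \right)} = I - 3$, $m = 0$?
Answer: $548$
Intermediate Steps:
$r{\left(I \right)} = -3 + I$
$E = 14$ ($E = 17 - \left(-3\right) \left(-1\right) = 17 - 3 = 14$)
$w{\left(o \right)} = \sqrt{7 + o}$
$39 E + w{\left(r{\left(m \right)} \right)} = 39 \cdot 14 + \sqrt{7 + \left(-3 + 0\right)} = 546 + \sqrt{7 - 3} = 546 + \sqrt{4} = 546 + 2 = 548$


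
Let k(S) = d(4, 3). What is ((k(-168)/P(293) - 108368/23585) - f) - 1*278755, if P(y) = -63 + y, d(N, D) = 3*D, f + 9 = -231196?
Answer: -10318482595/216982 ≈ -47555.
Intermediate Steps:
f = -231205 (f = -9 - 231196 = -231205)
k(S) = 9 (k(S) = 3*3 = 9)
((k(-168)/P(293) - 108368/23585) - f) - 1*278755 = ((9/(-63 + 293) - 108368/23585) - 1*(-231205)) - 1*278755 = ((9/230 - 108368*1/23585) + 231205) - 278755 = ((9*(1/230) - 108368/23585) + 231205) - 278755 = ((9/230 - 108368/23585) + 231205) - 278755 = (-988495/216982 + 231205) - 278755 = 50166334815/216982 - 278755 = -10318482595/216982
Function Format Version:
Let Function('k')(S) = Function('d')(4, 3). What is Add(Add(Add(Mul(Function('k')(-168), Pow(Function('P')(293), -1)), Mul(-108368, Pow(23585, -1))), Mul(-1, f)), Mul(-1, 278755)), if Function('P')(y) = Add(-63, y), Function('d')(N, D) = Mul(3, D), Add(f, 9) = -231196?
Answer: Rational(-10318482595, 216982) ≈ -47555.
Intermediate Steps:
f = -231205 (f = Add(-9, -231196) = -231205)
Function('k')(S) = 9 (Function('k')(S) = Mul(3, 3) = 9)
Add(Add(Add(Mul(Function('k')(-168), Pow(Function('P')(293), -1)), Mul(-108368, Pow(23585, -1))), Mul(-1, f)), Mul(-1, 278755)) = Add(Add(Add(Mul(9, Pow(Add(-63, 293), -1)), Mul(-108368, Pow(23585, -1))), Mul(-1, -231205)), Mul(-1, 278755)) = Add(Add(Add(Mul(9, Pow(230, -1)), Mul(-108368, Rational(1, 23585))), 231205), -278755) = Add(Add(Add(Mul(9, Rational(1, 230)), Rational(-108368, 23585)), 231205), -278755) = Add(Add(Add(Rational(9, 230), Rational(-108368, 23585)), 231205), -278755) = Add(Add(Rational(-988495, 216982), 231205), -278755) = Add(Rational(50166334815, 216982), -278755) = Rational(-10318482595, 216982)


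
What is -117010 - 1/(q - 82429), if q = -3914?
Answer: -10102994429/86343 ≈ -1.1701e+5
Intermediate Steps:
-117010 - 1/(q - 82429) = -117010 - 1/(-3914 - 82429) = -117010 - 1/(-86343) = -117010 - 1*(-1/86343) = -117010 + 1/86343 = -10102994429/86343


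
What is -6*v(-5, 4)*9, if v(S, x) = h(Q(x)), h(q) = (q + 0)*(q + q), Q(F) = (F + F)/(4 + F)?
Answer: -108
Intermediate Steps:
Q(F) = 2*F/(4 + F) (Q(F) = (2*F)/(4 + F) = 2*F/(4 + F))
h(q) = 2*q² (h(q) = q*(2*q) = 2*q²)
v(S, x) = 8*x²/(4 + x)² (v(S, x) = 2*(2*x/(4 + x))² = 2*(4*x²/(4 + x)²) = 8*x²/(4 + x)²)
-6*v(-5, 4)*9 = -48*4²/(4 + 4)²*9 = -48*16/8²*9 = -48*16/64*9 = -6*2*9 = -12*9 = -108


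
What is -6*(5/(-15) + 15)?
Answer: -88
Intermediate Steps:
-6*(5/(-15) + 15) = -6*(5*(-1/15) + 15) = -6*(-⅓ + 15) = -6*44/3 = -88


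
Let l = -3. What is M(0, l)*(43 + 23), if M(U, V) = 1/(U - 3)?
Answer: -22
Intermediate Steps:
M(U, V) = 1/(-3 + U)
M(0, l)*(43 + 23) = (43 + 23)/(-3 + 0) = 66/(-3) = -⅓*66 = -22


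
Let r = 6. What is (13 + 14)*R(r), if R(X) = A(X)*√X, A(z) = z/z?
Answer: 27*√6 ≈ 66.136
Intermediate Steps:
A(z) = 1
R(X) = √X (R(X) = 1*√X = √X)
(13 + 14)*R(r) = (13 + 14)*√6 = 27*√6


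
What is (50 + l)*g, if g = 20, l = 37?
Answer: 1740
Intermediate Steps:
(50 + l)*g = (50 + 37)*20 = 87*20 = 1740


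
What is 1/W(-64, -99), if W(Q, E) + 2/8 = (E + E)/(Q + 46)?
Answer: 4/43 ≈ 0.093023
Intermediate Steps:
W(Q, E) = -¼ + 2*E/(46 + Q) (W(Q, E) = -¼ + (E + E)/(Q + 46) = -¼ + (2*E)/(46 + Q) = -¼ + 2*E/(46 + Q))
1/W(-64, -99) = 1/((-46 - 1*(-64) + 8*(-99))/(4*(46 - 64))) = 1/((¼)*(-46 + 64 - 792)/(-18)) = 1/((¼)*(-1/18)*(-774)) = 1/(43/4) = 4/43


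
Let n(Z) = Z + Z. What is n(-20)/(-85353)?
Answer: 40/85353 ≈ 0.00046864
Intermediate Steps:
n(Z) = 2*Z
n(-20)/(-85353) = (2*(-20))/(-85353) = -40*(-1/85353) = 40/85353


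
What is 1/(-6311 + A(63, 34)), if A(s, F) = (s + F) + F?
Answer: -1/6180 ≈ -0.00016181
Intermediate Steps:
A(s, F) = s + 2*F (A(s, F) = (F + s) + F = s + 2*F)
1/(-6311 + A(63, 34)) = 1/(-6311 + (63 + 2*34)) = 1/(-6311 + (63 + 68)) = 1/(-6311 + 131) = 1/(-6180) = -1/6180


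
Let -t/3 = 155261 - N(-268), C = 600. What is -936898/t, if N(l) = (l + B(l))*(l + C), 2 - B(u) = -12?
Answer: 936898/718767 ≈ 1.3035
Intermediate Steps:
B(u) = 14 (B(u) = 2 - 1*(-12) = 2 + 12 = 14)
N(l) = (14 + l)*(600 + l) (N(l) = (l + 14)*(l + 600) = (14 + l)*(600 + l))
t = -718767 (t = -3*(155261 - (8400 + (-268)**2 + 614*(-268))) = -3*(155261 - (8400 + 71824 - 164552)) = -3*(155261 - 1*(-84328)) = -3*(155261 + 84328) = -3*239589 = -718767)
-936898/t = -936898/(-718767) = -936898*(-1/718767) = 936898/718767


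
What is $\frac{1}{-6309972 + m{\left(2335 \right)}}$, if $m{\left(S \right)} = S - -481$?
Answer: $- \frac{1}{6307156} \approx -1.5855 \cdot 10^{-7}$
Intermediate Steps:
$m{\left(S \right)} = 481 + S$ ($m{\left(S \right)} = S + 481 = 481 + S$)
$\frac{1}{-6309972 + m{\left(2335 \right)}} = \frac{1}{-6309972 + \left(481 + 2335\right)} = \frac{1}{-6309972 + 2816} = \frac{1}{-6307156} = - \frac{1}{6307156}$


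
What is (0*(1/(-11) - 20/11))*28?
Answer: 0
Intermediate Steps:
(0*(1/(-11) - 20/11))*28 = (0*(1*(-1/11) - 20*1/11))*28 = (0*(-1/11 - 20/11))*28 = (0*(-21/11))*28 = 0*28 = 0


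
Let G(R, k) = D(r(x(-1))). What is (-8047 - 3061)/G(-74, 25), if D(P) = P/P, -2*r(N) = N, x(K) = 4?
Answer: -11108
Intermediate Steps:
r(N) = -N/2
D(P) = 1
G(R, k) = 1
(-8047 - 3061)/G(-74, 25) = (-8047 - 3061)/1 = -11108*1 = -11108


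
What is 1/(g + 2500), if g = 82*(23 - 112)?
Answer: -1/4798 ≈ -0.00020842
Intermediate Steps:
g = -7298 (g = 82*(-89) = -7298)
1/(g + 2500) = 1/(-7298 + 2500) = 1/(-4798) = -1/4798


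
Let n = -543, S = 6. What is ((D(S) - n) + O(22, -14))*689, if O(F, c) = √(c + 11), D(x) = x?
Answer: 378261 + 689*I*√3 ≈ 3.7826e+5 + 1193.4*I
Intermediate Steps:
O(F, c) = √(11 + c)
((D(S) - n) + O(22, -14))*689 = ((6 - 1*(-543)) + √(11 - 14))*689 = ((6 + 543) + √(-3))*689 = (549 + I*√3)*689 = 378261 + 689*I*√3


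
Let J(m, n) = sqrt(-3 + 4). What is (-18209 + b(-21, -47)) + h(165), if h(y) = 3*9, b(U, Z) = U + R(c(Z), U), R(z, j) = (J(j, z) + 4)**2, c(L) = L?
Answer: -18178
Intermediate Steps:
J(m, n) = 1 (J(m, n) = sqrt(1) = 1)
R(z, j) = 25 (R(z, j) = (1 + 4)**2 = 5**2 = 25)
b(U, Z) = 25 + U (b(U, Z) = U + 25 = 25 + U)
h(y) = 27
(-18209 + b(-21, -47)) + h(165) = (-18209 + (25 - 21)) + 27 = (-18209 + 4) + 27 = -18205 + 27 = -18178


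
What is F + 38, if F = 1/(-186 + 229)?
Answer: 1635/43 ≈ 38.023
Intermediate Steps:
F = 1/43 ≈ 0.023256
F + 38 = 1/43 + 38 = 1635/43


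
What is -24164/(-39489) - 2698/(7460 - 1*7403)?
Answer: -614994/13163 ≈ -46.721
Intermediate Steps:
-24164/(-39489) - 2698/(7460 - 1*7403) = -24164*(-1/39489) - 2698/(7460 - 7403) = 24164/39489 - 2698/57 = 24164/39489 - 2698*1/57 = 24164/39489 - 142/3 = -614994/13163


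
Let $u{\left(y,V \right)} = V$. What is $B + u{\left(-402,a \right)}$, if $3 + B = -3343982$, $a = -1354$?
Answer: $-3345339$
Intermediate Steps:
$B = -3343985$ ($B = -3 - 3343982 = -3343985$)
$B + u{\left(-402,a \right)} = -3343985 - 1354 = -3345339$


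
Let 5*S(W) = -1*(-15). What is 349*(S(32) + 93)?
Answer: 33504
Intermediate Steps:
S(W) = 3 (S(W) = (-1*(-15))/5 = (⅕)*15 = 3)
349*(S(32) + 93) = 349*(3 + 93) = 349*96 = 33504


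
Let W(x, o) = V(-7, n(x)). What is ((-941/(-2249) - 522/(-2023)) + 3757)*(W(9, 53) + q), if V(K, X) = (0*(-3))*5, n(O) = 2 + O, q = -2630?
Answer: -44963537154800/4549727 ≈ -9.8827e+6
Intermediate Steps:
V(K, X) = 0 (V(K, X) = 0*5 = 0)
W(x, o) = 0
((-941/(-2249) - 522/(-2023)) + 3757)*(W(9, 53) + q) = ((-941/(-2249) - 522/(-2023)) + 3757)*(0 - 2630) = ((-941*(-1/2249) - 522*(-1/2023)) + 3757)*(-2630) = ((941/2249 + 522/2023) + 3757)*(-2630) = (3077621/4549727 + 3757)*(-2630) = (17096401960/4549727)*(-2630) = -44963537154800/4549727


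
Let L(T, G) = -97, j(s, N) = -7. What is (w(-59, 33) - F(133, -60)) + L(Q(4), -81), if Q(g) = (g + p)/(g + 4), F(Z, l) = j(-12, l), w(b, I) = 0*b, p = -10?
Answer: -90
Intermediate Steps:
w(b, I) = 0
F(Z, l) = -7
Q(g) = (-10 + g)/(4 + g) (Q(g) = (g - 10)/(g + 4) = (-10 + g)/(4 + g))
(w(-59, 33) - F(133, -60)) + L(Q(4), -81) = (0 - 1*(-7)) - 97 = (0 + 7) - 97 = 7 - 97 = -90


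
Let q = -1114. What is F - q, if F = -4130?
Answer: -3016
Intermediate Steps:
F - q = -4130 - 1*(-1114) = -4130 + 1114 = -3016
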